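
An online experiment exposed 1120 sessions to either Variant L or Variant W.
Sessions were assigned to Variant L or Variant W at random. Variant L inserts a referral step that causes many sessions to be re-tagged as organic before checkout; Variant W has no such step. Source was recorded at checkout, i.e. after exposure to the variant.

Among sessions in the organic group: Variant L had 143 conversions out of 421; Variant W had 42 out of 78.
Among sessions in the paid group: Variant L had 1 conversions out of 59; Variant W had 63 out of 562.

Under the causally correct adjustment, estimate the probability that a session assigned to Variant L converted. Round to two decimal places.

0.30

Variant W is higher inside every traffic source stratum but Variant L is higher in aggregate. Whether to stratify depends on how traffic source relates to the variant.
The distribution of traffic source is itself part of what the variant does — it is an intermediate outcome. Holding it fixed would remove that part of the effect; the total effect is the pooled difference.
So P(outcome | do(Variant L)) is just the pooled rate for Variant L: 144/480 = 0.300.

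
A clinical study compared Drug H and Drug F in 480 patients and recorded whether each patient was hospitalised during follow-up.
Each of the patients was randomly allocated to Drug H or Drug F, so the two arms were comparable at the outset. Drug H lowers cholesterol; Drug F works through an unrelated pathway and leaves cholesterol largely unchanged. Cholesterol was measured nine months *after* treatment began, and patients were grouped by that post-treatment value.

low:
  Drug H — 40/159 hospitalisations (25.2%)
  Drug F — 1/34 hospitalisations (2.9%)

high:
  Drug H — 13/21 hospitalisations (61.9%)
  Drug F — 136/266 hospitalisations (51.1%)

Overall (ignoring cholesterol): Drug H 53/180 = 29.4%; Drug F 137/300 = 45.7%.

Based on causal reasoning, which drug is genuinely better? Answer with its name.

Drug H

Cholesterol is downstream of the drug. One should not condition on a consequence of treatment, so the overall rates are the right comparison.
Pooled: Drug H 29.4% vs Drug F 45.7%; Drug H is lower overall.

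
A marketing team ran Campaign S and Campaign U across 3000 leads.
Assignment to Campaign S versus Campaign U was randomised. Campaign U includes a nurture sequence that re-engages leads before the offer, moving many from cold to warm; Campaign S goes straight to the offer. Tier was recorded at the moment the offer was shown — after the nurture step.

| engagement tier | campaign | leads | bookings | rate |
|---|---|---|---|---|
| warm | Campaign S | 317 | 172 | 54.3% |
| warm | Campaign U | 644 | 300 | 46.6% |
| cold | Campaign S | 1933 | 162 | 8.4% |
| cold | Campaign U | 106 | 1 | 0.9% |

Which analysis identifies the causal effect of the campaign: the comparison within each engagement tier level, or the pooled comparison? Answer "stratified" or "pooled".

The engagement tier-specific comparison favours Campaign S throughout, but the pooled figures favour Campaign U. The question is whether to condition on engagement tier.
The distribution of engagement tier is itself part of what the campaign does — it is an intermediate outcome. Holding it fixed would remove that part of the effect; the total effect is the pooled difference.
Pooled: Campaign S 14.8% vs Campaign U 40.1%; Campaign U is higher overall.

pooled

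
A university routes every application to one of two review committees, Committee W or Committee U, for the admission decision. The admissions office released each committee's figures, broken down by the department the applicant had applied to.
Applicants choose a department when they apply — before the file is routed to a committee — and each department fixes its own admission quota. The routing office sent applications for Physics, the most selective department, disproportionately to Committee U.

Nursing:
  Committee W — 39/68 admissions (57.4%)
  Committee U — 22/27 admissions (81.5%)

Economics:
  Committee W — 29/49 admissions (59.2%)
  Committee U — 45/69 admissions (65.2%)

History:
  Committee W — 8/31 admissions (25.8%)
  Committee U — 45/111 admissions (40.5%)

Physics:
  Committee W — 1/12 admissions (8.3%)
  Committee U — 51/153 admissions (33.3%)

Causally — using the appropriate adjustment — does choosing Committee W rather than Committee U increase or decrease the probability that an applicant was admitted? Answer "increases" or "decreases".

Since department is a pre-existing factor (not a product of the review committee) and it affects the outcome on its own, it is a confounder. The stratified rates, not the pooled rate, identify the causal effect.
Within each level — Nursing: 57.4% vs 81.5%; Economics: 59.2% vs 65.2%; History: 25.8% vs 40.5%; Physics: 8.3% vs 33.3% — Committee U is higher every time.

decreases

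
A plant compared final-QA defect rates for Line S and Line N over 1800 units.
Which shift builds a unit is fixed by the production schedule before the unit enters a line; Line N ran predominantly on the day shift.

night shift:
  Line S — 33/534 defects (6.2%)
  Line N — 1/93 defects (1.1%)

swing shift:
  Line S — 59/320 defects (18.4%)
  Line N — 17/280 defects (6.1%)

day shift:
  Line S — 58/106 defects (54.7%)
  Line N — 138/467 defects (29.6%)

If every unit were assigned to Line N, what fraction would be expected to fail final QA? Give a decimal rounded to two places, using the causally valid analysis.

0.12

Shift satisfies the back-door criterion: it is not a descendant of the line, and it blocks the spurious path from line to outcome. Adjusting for it (i.e., using the within-shift rates) gives the causal effect.
Standardising Line N to the population shift mix: 0.348·1/93 + 0.333·17/280 + 0.318·138/467 = 0.118.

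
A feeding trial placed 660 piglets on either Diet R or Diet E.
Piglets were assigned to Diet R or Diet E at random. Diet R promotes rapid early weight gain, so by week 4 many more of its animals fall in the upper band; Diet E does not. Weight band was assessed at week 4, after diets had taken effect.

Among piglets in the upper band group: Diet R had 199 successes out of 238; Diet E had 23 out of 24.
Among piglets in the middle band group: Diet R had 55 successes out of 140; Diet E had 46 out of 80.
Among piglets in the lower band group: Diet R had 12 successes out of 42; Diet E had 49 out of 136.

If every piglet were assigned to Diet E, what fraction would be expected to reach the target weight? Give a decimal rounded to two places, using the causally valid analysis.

0.49

The stratified and pooled comparisons disagree (Diet E wins within each week-4 weight band; Diet R wins overall), so the answer turns on the causal role of week-4 weight band.
Week-4 weight band is recorded after the diet and is itself shifted by it — it sits on the causal path from diet to outcome. Conditioning on a mediator would strip out part of the effect we want; the pooled comparison gives the total causal effect.
So P(outcome | do(Diet E)) is just the pooled rate for Diet E: 118/240 = 0.492.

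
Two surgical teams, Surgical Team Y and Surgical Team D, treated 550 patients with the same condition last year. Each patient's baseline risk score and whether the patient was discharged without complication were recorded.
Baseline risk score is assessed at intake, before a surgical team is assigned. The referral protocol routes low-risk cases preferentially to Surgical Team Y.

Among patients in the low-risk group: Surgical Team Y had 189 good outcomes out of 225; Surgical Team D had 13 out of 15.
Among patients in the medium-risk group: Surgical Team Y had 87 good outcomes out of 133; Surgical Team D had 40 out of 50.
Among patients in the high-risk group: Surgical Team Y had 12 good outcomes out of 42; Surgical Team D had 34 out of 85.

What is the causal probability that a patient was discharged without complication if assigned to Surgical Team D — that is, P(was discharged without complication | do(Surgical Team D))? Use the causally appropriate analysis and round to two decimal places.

Within every baseline risk score level Surgical Team D has the higher rate, yet pooled Surgical Team Y does — Simpson's reversal.
Baseline risk score is set before the surgical team has any effect — it is not caused by the surgical team — and it independently drives the outcome. That makes it a confounder, so the causal comparison is within baseline risk score levels.
Standardising Surgical Team D to the population baseline risk score mix: 0.436·13/15 + 0.333·40/50 + 0.231·34/85 = 0.737.

0.74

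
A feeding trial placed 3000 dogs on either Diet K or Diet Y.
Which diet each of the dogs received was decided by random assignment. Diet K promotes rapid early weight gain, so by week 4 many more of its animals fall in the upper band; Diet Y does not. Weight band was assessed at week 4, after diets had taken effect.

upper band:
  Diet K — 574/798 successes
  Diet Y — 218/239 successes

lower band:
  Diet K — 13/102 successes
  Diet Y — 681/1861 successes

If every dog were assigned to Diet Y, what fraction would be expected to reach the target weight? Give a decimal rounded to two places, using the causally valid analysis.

0.43

Diet Y is higher inside every week-4 weight band stratum but Diet K is higher in aggregate. Whether to stratify depends on how week-4 weight band relates to the diet.
Week-4 weight band here is a post-treatment variable shaped by the diet; conditioning on it would introduce bias rather than remove it. The overall comparison is the causal one.
So P(outcome | do(Diet Y)) is just the pooled rate for Diet Y: 899/2100 = 0.428.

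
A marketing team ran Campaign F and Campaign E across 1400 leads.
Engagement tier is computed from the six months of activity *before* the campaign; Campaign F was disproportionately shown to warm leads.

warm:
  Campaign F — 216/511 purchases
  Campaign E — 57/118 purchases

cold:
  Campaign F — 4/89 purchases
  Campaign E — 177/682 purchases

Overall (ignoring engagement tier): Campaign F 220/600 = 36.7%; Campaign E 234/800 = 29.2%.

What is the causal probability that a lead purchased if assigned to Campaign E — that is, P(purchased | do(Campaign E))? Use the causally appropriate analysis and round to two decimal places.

Campaign E is higher inside every engagement tier stratum but Campaign F is higher in aggregate. Whether to stratify depends on how engagement tier relates to the campaign.
Engagement tier differs across campaigns for reasons unrelated to any effect of the campaign itself, and it separately predicts the outcome — a classic confounder. We must compare within engagement tier levels.
Standardising Campaign E to the population engagement tier mix: 0.449·57/118 + 0.551·177/682 = 0.360.

0.36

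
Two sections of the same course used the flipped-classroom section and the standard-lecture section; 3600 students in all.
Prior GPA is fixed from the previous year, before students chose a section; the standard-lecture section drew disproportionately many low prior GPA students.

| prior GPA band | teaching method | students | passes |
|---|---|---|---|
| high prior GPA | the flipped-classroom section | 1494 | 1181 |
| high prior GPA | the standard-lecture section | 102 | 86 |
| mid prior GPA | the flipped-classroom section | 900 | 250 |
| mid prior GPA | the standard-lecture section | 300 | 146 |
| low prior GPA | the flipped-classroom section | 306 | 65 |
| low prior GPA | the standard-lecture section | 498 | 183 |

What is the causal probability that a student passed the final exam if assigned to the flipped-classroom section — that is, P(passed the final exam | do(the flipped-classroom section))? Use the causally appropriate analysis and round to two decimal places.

Since prior GPA band is a pre-existing factor (not a product of the teaching method) and it affects the outcome on its own, it is a confounder. The stratified rates, not the pooled rate, identify the causal effect.
Standardising the flipped-classroom section to the population prior GPA band mix: 0.443·1181/1494 + 0.333·250/900 + 0.223·65/306 = 0.490.

0.49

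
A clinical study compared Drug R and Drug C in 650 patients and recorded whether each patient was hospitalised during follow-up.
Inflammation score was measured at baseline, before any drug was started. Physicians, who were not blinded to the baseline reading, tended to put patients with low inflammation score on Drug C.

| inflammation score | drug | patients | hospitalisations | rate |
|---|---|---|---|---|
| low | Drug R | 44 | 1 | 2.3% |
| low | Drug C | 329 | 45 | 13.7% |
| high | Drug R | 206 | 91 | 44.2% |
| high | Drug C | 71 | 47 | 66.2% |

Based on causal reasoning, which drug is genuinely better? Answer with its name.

Drug R is lower inside every inflammation score stratum but Drug C is lower in aggregate. Whether to stratify depends on how inflammation score relates to the drug.
Here inflammation score is a common cause — it drives both which drug a case falls under and the outcome. The crude comparison mixes populations; the stratum-specific rates are the causally relevant ones.
Within each level — low: 2.3% vs 13.7%; high: 44.2% vs 66.2% — Drug R is lower every time.

Drug R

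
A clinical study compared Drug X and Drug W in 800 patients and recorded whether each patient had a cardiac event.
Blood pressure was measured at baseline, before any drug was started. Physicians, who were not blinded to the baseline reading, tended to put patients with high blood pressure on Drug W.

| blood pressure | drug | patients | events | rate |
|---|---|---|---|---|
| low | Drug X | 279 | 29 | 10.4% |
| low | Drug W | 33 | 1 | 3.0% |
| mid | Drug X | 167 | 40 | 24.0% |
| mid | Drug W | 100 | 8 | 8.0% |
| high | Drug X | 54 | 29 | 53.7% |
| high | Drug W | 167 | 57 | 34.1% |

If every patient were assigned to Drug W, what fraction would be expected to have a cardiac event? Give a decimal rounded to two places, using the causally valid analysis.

The stratified and pooled comparisons disagree (Drug W wins within each blood pressure; Drug X wins overall), so the answer turns on the causal role of blood pressure.
Blood pressure satisfies the back-door criterion: it is not a descendant of the drug, and it blocks the spurious path from drug to outcome. Adjusting for it (i.e., using the within-blood pressure rates) gives the causal effect.
Standardising Drug W to the population blood pressure mix: 0.390·1/33 + 0.334·8/100 + 0.276·57/167 = 0.133.

0.13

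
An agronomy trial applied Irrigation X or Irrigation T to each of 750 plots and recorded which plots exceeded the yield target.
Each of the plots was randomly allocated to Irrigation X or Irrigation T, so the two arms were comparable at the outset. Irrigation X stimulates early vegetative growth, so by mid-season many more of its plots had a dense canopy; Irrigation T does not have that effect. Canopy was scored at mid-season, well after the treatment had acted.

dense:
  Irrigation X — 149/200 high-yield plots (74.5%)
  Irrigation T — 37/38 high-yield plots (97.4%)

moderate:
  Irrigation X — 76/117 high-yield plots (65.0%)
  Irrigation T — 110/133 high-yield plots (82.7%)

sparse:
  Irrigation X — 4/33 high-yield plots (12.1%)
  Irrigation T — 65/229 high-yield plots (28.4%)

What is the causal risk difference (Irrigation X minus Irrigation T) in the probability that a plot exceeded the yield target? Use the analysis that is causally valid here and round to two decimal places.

Mid-season canopy is downstream of the irrigation. One should not condition on a consequence of treatment, so the overall rates are the right comparison.
The causal difference is the pooled difference: 0.654 − 0.530 = +0.124.

+0.12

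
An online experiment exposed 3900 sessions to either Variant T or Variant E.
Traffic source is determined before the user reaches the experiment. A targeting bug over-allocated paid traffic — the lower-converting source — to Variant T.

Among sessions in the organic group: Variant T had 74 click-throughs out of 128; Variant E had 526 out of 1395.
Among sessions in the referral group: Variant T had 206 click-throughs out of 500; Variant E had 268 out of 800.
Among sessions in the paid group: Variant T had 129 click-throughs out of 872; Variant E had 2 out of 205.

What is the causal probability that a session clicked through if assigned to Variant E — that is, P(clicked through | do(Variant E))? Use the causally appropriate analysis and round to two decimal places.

0.26

The stratified and pooled comparisons disagree (Variant T wins within each traffic source; Variant E wins overall), so the answer turns on the causal role of traffic source.
Nothing the variant does changes traffic source; the imbalance is an allocation artefact. With traffic source also predicting the outcome, the pooled figure is confounded, and the within-stratum comparison is the causal one.
Standardising Variant E to the population traffic source mix: 0.391·526/1395 + 0.333·268/800 + 0.276·2/205 = 0.262.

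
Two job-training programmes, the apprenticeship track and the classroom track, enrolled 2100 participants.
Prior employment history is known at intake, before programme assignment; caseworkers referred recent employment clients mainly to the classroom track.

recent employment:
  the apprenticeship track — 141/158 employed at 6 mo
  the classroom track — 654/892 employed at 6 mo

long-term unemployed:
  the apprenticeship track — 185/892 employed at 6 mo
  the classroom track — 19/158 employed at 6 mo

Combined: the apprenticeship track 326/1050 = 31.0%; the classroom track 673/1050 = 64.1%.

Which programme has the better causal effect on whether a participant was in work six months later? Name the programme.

Nothing the programme does changes prior employment history; the imbalance is an allocation artefact. With prior employment history also predicting the outcome, the pooled figure is confounded, and the within-stratum comparison is the causal one.
Within each level — recent employment: 89.2% vs 73.3%; long-term unemployed: 20.7% vs 12.0% — the apprenticeship track is higher every time.

the apprenticeship track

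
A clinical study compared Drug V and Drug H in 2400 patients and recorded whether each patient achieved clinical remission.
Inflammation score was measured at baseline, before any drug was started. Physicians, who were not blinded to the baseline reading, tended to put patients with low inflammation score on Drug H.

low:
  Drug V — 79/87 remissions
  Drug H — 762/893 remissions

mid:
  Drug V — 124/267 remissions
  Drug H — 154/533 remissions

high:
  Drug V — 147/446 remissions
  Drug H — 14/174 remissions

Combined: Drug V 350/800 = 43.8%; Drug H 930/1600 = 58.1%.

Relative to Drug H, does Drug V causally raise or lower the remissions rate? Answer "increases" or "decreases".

Drug V is higher inside every inflammation score stratum but Drug H is higher in aggregate. Whether to stratify depends on how inflammation score relates to the drug.
Here inflammation score is a common cause — it drives both which drug a case falls under and the outcome. The crude comparison mixes populations; the stratum-specific rates are the causally relevant ones.
Within each level — low: 90.8% vs 85.3%; mid: 46.4% vs 28.9%; high: 33.0% vs 8.0% — Drug V is higher every time.

increases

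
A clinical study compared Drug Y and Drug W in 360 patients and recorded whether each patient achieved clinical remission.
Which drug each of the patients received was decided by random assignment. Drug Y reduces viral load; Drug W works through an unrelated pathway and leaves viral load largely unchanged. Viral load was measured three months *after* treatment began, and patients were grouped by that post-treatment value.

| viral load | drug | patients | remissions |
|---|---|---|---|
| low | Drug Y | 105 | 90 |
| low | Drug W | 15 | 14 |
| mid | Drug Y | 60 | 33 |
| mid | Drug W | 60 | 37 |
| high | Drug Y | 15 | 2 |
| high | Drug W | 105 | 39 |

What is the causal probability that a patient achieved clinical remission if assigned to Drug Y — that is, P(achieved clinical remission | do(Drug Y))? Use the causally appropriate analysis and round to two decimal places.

0.69

The stratified and pooled comparisons disagree (Drug W wins within each viral load; Drug Y wins overall), so the answer turns on the causal role of viral load.
Viral load is downstream of the drug. One should not condition on a consequence of treatment, so the overall rates are the right comparison.
So P(outcome | do(Drug Y)) is just the pooled rate for Drug Y: 125/180 = 0.694.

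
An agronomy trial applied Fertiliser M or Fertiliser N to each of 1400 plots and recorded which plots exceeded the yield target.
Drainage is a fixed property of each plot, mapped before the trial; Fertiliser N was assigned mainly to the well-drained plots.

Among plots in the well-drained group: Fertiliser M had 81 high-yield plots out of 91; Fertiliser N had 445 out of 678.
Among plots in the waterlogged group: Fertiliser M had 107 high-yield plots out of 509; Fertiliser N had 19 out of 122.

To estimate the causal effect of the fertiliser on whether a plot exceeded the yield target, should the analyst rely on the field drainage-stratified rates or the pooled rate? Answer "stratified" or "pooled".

stratified

Within every field drainage level Fertiliser M has the higher rate, yet pooled Fertiliser N does — Simpson's reversal.
Nothing the fertiliser does changes field drainage; the imbalance is an allocation artefact. With field drainage also predicting the outcome, the pooled figure is confounded, and the within-stratum comparison is the causal one.
Within each level — well-drained: 89.0% vs 65.6%; waterlogged: 21.0% vs 15.6% — Fertiliser M is higher every time.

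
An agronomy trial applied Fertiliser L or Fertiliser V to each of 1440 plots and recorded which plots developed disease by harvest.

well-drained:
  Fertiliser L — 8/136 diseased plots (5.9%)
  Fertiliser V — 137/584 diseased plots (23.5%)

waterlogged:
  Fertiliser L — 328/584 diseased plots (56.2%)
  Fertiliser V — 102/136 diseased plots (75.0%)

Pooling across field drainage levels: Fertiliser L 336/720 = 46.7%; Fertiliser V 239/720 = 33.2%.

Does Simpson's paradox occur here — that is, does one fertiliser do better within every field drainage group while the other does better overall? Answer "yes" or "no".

Within each field drainage level (well-drained 5.9% vs 23.5%; waterlogged 56.2% vs 75.0%), Fertiliser L has the lower rate every time. Pooled: 46.7% vs 33.2% — Fertiliser V has the lower rate overall. The two comparisons disagree.

yes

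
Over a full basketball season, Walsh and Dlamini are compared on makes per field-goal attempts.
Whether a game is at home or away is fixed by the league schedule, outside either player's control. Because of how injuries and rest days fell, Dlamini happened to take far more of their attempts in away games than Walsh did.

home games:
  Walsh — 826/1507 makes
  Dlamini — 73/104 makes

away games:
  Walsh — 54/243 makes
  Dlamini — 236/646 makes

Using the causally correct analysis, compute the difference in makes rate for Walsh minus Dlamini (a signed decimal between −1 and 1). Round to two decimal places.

The game venue-specific comparison favours Dlamini throughout, but the pooled figures favour Walsh. The question is whether to condition on game venue.
Since game venue is a pre-existing factor (not a product of the player) and it affects the outcome on its own, it is a confounder. The stratified rates, not the pooled rate, identify the causal effect.
Adjusting over the population distribution of game venue: 0.644·(0.548−0.702) + 0.356·(0.222−0.365) = -0.150.

-0.15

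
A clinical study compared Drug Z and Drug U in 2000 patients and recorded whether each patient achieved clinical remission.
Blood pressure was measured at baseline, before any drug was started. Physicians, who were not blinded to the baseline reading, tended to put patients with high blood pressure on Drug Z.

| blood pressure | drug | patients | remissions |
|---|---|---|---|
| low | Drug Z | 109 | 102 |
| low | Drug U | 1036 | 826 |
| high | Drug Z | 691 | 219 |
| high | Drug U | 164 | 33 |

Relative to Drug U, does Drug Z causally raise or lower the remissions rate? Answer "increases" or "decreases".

increases

Since blood pressure is a pre-existing factor (not a product of the drug) and it affects the outcome on its own, it is a confounder. The stratified rates, not the pooled rate, identify the causal effect.
Within each level — low: 93.6% vs 79.7%; high: 31.7% vs 20.1% — Drug Z is higher every time.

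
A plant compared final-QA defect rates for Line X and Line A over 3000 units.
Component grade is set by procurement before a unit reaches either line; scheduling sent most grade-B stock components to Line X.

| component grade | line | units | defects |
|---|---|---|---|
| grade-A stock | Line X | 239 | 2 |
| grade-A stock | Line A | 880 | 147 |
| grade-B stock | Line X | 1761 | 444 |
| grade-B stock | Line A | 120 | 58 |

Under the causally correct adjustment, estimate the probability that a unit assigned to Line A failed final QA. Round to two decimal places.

The component grade-specific comparison favours Line X throughout, but the pooled figures favour Line A. The question is whether to condition on component grade.
Component grade is set before the line has any effect — it is not caused by the line — and it independently drives the outcome. That makes it a confounder, so the causal comparison is within component grade levels.
Standardising Line A to the population component grade mix: 0.373·147/880 + 0.627·58/120 = 0.365.

0.37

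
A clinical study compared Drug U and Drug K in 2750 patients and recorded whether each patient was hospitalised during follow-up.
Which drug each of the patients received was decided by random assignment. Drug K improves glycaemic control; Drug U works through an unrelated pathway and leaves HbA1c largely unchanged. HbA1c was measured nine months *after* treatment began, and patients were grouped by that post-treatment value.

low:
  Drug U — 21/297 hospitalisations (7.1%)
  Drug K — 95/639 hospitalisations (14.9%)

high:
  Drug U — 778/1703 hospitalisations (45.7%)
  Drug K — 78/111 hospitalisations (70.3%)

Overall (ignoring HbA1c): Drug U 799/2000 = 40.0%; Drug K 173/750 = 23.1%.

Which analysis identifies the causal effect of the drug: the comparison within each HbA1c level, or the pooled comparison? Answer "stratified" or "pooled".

pooled

Because the drug influences HbA1c, HbA1c is a post-treatment mediator, not a confounder. Stratifying on it would bias the estimate; the causal effect is the crude pooled difference.
Pooled: Drug U 40.0% vs Drug K 23.1%; Drug K is lower overall.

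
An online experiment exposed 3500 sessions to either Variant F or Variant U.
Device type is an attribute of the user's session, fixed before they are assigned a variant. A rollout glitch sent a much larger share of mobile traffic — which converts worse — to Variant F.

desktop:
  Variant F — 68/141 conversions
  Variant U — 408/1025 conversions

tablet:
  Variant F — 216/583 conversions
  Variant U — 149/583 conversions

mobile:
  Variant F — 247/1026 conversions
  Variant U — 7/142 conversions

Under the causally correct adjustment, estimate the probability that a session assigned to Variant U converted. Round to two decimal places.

0.23

Variant F is higher inside every device type stratum but Variant U is higher in aggregate. Whether to stratify depends on how device type relates to the variant.
Device type is set before the variant has any effect — it is not caused by the variant — and it independently drives the outcome. That makes it a confounder, so the causal comparison is within device type levels.
Standardising Variant U to the population device type mix: 0.333·408/1025 + 0.333·149/583 + 0.334·7/142 = 0.234.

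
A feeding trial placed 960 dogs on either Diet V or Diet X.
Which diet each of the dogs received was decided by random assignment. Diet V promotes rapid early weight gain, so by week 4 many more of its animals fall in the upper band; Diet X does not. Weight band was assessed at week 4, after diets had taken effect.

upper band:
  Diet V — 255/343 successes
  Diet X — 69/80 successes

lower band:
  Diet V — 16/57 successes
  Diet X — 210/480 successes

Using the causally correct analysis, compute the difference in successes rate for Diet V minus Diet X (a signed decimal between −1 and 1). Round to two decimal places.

Diet X is higher inside every week-4 weight band stratum but Diet V is higher in aggregate. Whether to stratify depends on how week-4 weight band relates to the diet.
Week-4 weight band is downstream of the diet. One should not condition on a consequence of treatment, so the overall rates are the right comparison.
The causal difference is the pooled difference: 0.677 − 0.498 = +0.179.

+0.18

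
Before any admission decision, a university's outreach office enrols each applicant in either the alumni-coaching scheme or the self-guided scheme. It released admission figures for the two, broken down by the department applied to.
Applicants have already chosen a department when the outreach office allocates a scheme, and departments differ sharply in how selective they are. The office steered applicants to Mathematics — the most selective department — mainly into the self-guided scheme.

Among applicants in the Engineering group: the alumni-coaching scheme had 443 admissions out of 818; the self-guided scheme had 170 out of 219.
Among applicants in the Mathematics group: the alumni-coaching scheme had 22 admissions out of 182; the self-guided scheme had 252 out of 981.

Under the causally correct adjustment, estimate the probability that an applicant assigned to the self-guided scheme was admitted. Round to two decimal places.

Department differs across outreach schemes for reasons unrelated to any effect of the outreach scheme itself, and it separately predicts the outcome — a classic confounder. We must compare within department levels.
Standardising the self-guided scheme to the population department mix: 0.471·170/219 + 0.529·252/981 = 0.502.

0.50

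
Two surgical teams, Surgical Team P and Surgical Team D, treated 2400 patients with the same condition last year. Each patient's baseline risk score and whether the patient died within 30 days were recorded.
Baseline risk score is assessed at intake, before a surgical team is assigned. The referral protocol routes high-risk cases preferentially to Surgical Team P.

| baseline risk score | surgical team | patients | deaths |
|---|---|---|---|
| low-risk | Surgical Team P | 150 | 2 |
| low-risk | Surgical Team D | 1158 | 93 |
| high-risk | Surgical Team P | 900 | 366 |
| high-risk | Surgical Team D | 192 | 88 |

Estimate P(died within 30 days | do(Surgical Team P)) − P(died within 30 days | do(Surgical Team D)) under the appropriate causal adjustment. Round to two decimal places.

The stratified and pooled comparisons disagree (Surgical Team P wins within each baseline risk score; Surgical Team D wins overall), so the answer turns on the causal role of baseline risk score.
Baseline risk score satisfies the back-door criterion: it is not a descendant of the surgical team, and it blocks the spurious path from surgical team to outcome. Adjusting for it (i.e., using the within-baseline risk score rates) gives the causal effect.
Adjusting over the population distribution of baseline risk score: 0.545·(0.013−0.080) + 0.455·(0.407−0.458) = -0.060.

-0.06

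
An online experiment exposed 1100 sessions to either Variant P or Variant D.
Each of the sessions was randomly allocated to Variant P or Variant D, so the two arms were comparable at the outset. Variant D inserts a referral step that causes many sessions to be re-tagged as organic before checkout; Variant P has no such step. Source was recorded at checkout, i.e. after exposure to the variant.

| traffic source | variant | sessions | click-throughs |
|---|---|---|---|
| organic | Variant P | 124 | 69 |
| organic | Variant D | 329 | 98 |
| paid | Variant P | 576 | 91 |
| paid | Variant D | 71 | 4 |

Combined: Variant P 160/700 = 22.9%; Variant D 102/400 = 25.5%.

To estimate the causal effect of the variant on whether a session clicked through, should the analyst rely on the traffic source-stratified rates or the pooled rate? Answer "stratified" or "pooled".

pooled

Within every traffic source level Variant P has the higher rate, yet pooled Variant D does — Simpson's reversal.
The distribution of traffic source is itself part of what the variant does — it is an intermediate outcome. Holding it fixed would remove that part of the effect; the total effect is the pooled difference.
Pooled: Variant P 22.9% vs Variant D 25.5%; Variant D is higher overall.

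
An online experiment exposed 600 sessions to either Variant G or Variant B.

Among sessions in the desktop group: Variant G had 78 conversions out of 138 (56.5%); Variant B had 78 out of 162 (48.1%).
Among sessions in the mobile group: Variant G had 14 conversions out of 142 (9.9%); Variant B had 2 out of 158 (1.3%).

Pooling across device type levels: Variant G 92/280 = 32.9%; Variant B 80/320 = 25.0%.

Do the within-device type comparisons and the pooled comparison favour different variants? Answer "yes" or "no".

no

Within each device type level (desktop 56.5% vs 48.1%; mobile 9.9% vs 1.3%), Variant G has the higher rate every time. Pooled: 32.9% vs 25.0% — Variant G has the higher rate overall. They agree.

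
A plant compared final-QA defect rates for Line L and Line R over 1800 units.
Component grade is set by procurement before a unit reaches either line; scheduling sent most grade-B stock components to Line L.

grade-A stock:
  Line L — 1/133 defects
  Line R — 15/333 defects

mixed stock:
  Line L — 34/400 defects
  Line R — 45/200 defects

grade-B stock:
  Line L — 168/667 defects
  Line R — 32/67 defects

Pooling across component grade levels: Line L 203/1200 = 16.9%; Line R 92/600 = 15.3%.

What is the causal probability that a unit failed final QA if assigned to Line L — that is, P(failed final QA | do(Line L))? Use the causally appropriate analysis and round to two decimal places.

Line L is lower inside every component grade stratum but Line R is lower in aggregate. Whether to stratify depends on how component grade relates to the line.
Since component grade is a pre-existing factor (not a product of the line) and it affects the outcome on its own, it is a confounder. The stratified rates, not the pooled rate, identify the causal effect.
Standardising Line L to the population component grade mix: 0.259·1/133 + 0.333·34/400 + 0.408·168/667 = 0.133.

0.13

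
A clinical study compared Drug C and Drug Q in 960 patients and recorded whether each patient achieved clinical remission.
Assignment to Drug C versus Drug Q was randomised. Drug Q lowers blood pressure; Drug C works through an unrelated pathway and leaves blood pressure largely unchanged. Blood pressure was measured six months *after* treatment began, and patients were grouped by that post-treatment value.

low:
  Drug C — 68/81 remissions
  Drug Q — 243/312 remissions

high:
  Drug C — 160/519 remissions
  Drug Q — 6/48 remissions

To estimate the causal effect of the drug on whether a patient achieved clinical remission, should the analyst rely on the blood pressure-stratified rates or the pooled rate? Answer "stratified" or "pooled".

pooled

The distribution of blood pressure is itself part of what the drug does — it is an intermediate outcome. Holding it fixed would remove that part of the effect; the total effect is the pooled difference.
Pooled: Drug C 38.0% vs Drug Q 69.2%; Drug Q is higher overall.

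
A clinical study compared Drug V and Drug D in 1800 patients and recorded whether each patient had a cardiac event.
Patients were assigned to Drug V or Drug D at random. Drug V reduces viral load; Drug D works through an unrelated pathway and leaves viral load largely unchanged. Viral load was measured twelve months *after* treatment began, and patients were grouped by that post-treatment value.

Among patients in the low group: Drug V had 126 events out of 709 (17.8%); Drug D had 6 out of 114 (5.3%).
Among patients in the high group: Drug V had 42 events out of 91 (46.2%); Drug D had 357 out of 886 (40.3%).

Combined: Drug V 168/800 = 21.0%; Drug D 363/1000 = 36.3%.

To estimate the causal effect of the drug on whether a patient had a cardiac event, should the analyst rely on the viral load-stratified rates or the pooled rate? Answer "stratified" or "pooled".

pooled

Viral load is downstream of the drug. One should not condition on a consequence of treatment, so the overall rates are the right comparison.
Pooled: Drug V 21.0% vs Drug D 36.3%; Drug V is lower overall.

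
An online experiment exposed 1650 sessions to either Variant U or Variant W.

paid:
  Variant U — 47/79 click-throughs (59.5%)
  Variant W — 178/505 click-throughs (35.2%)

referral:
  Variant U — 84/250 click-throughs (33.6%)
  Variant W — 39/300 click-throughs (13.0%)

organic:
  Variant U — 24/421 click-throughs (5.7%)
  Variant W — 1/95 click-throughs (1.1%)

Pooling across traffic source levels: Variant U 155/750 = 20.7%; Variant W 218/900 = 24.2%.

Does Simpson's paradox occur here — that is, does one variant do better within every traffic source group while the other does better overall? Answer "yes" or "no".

yes

Within each traffic source level (paid 59.5% vs 35.2%; referral 33.6% vs 13.0%; organic 5.7% vs 1.1%), Variant U has the higher rate every time. Pooled: 20.7% vs 24.2% — Variant W has the higher rate overall. The two comparisons disagree.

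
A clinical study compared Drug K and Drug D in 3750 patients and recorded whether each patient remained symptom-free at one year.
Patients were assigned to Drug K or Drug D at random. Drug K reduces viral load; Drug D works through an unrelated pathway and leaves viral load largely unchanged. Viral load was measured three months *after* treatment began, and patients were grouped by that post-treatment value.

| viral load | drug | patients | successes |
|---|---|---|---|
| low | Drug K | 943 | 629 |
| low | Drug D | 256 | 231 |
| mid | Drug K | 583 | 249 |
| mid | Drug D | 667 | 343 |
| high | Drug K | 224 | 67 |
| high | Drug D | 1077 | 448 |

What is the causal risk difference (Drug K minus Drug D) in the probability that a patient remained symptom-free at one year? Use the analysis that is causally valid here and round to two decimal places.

Viral load is downstream of the drug. One should not condition on a consequence of treatment, so the overall rates are the right comparison.
The causal difference is the pooled difference: 0.540 − 0.511 = +0.029.

+0.03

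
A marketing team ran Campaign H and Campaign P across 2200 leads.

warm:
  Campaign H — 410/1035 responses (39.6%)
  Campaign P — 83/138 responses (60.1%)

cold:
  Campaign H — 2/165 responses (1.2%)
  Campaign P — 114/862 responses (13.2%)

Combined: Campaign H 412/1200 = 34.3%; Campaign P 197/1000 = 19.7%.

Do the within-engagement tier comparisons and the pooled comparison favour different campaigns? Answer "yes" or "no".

Within each engagement tier level (warm 39.6% vs 60.1%; cold 1.2% vs 13.2%), Campaign P has the higher rate every time. Pooled: 34.3% vs 19.7% — Campaign H has the higher rate overall. The two comparisons disagree.

yes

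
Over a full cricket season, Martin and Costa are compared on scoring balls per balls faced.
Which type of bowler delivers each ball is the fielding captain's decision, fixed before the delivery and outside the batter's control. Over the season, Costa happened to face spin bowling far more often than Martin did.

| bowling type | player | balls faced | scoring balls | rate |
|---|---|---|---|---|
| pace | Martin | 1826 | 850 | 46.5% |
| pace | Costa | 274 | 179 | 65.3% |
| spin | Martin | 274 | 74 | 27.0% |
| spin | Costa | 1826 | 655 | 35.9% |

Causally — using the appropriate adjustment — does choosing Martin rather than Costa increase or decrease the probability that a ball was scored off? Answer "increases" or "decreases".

decreases

The stratified and pooled comparisons disagree (Costa wins within each bowling type; Martin wins overall), so the answer turns on the causal role of bowling type.
Here bowling type is a common cause — it drives both which player a case falls under and the outcome. The crude comparison mixes populations; the stratum-specific rates are the causally relevant ones.
Within each level — pace: 46.5% vs 65.3%; spin: 27.0% vs 35.9% — Costa is higher every time.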